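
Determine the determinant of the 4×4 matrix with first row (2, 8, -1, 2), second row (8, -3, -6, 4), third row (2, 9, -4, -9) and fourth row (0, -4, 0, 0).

-80

Expand along row 4 (it has 3 zeros):
  + (-4) · M_42   where M_42 = det([2 -1 2; 8 -6 4; 2 -4 -9]) = 20
det = (+1)·(-4)·(20) = -80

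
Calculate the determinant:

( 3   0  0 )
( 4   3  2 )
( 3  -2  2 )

30

Expand along row 1:
  + 3 · |3 2; -2 2| = 3·(6 − (-4)) = 30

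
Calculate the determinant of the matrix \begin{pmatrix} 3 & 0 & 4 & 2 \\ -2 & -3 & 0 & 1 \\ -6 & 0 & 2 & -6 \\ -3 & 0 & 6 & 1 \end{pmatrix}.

Expand along column 2 (it has 3 zeros):
  + (-3) · M_22   where M_22 = det([3 4 2; -6 2 -6; -3 6 1]) = 150
det = (+1)·(-3)·(150) = -450

The determinant is -450.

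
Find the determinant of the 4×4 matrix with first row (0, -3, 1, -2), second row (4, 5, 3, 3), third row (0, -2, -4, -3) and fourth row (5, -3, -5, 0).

Expand along column 1 (it has 2 zeros):
  − (4) · M_21   where M_21 = det([-3 1 -2; -2 -4 -3; -3 -5 0]) = 58
  − (5) · M_41   where M_41 = det([-3 1 -2; 5 3 3; -2 -4 -3]) = 28
det = (-1)·(4)·(58) + (-1)·(5)·(28) = -372

-372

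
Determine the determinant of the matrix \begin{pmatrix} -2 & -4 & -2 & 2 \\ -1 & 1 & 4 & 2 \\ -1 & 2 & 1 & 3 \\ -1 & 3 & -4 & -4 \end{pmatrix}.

Expand along row 1:
  + (-2) · M_11   where M_11 = det([1 4 2; 2 1 3; 3 -4 -4]) = 54
  − (-4) · M_12   where M_12 = det([-1 4 2; -1 1 3; -1 -4 -4]) = -26
  + (-2) · M_13   where M_13 = det([-1 1 2; -1 2 3; -1 3 -4]) = 8
  − (2) · M_14   where M_14 = det([-1 1 4; -1 2 1; -1 3 -4]) = 2
det = (+1)·(-2)·(54) + (-1)·(-4)·(-26) + (+1)·(-2)·(8) + (-1)·(2)·(2) = -232

The determinant is -232.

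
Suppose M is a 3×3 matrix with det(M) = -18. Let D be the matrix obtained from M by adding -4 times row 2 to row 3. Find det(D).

det(D) = -18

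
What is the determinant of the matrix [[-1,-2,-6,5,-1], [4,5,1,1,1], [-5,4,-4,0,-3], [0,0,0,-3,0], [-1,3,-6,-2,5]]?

Expand along row 4 (it has 4 zeros):
  + (-3) · M_44   where M_44 = det([-1 -2 -6 -1; 4 5 1 1; -5 4 -4 -3; -1 3 -6 5]) = -1624
det = (+1)·(-3)·(-1624) = 4872

4872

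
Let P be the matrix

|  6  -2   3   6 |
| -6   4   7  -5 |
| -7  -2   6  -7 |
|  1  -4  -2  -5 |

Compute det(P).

Expand along row 1:
  + (6) · M_11   where M_11 = det([4 7 -5; -2 6 -7; -4 -2 -5]) = -190
  − (-2) · M_12   where M_12 = det([-6 7 -5; -7 6 -7; 1 -2 -5]) = -70
  + (3) · M_13   where M_13 = det([-6 4 -5; -7 -2 -7; 1 -4 -5]) = -210
  − (6) · M_14   where M_14 = det([-6 4 7; -7 -2 6; 1 -4 -2]) = 10
det = (+1)·(6)·(-190) + (-1)·(-2)·(-70) + (+1)·(3)·(-210) + (-1)·(6)·(10) = -1970

-1970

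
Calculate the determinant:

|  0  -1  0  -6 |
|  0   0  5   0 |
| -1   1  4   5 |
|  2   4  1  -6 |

Expand along row 2 (it has 3 zeros):
  − (5) · M_23   where M_23 = det([0 -1 -6; -1 1 5; 2 4 -6]) = 32
det = (-1)·(5)·(32) = -160

-160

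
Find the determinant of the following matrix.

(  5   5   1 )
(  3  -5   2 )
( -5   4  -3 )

Expand along row 1:
  + 5 · |-5 2; 4 -3| = 5·(15 − 8) = 35
  − 5 · |3 2; -5 -3| = −5·(-9 − (-10)) = -5
  + 1 · |3 -5; -5 4| = 1·(12 − 25) = -13
Sum: (35) + (-5) + (-13) = 17

17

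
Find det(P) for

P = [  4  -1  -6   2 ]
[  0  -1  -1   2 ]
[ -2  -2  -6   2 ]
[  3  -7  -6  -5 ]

The determinant is -532.

Expand along row 2 (it has 1 zero):
  + (-1) · M_22   where M_22 = det([4 -6 2; -2 -6 2; 3 -6 -5]) = 252
  − (-1) · M_23   where M_23 = det([4 -1 2; -2 -2 2; 3 -7 -5]) = 140
  + (2) · M_24   where M_24 = det([4 -1 -6; -2 -2 -6; 3 -7 -6]) = -210
det = (+1)·(-1)·(252) + (-1)·(-1)·(140) + (+1)·(2)·(-210) = -532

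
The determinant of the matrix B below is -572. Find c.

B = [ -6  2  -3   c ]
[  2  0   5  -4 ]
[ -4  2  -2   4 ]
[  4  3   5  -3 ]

Expanding along the column containing c, det(B) is linear in c: det(B) = (68)·c + (-368).
Set (68)·c + (-368) = -572  ⇒  (68)·c = -204  ⇒  c = -3.

c = -3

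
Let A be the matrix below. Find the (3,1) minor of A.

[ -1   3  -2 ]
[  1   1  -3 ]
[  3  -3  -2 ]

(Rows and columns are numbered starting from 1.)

-7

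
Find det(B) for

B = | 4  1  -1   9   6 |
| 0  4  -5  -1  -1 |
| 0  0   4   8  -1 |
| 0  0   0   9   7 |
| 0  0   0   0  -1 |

B is upper triangular, so det(B) is the product of the diagonal entries:
det = (4) · (4) · (4) · (9) · (-1) = -576

|B| = -576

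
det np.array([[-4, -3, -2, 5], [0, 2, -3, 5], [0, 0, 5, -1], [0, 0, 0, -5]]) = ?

The matrix is upper triangular, so the determinant is the product of the diagonal entries:
det = (-4) · (2) · (5) · (-5) = 200

The determinant is 200.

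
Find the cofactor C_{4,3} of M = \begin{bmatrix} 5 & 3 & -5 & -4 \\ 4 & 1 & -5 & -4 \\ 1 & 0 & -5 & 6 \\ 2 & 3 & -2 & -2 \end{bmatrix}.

Delete row 4 and column 3; the remaining 3×3 submatrix is [5 3 -4; 4 1 -4; 1 0 6].
Its determinant is -50.
The cofactor carries sign (−1)^(4+3) = −1, so C_{4,3} = −(-50) = 50.

50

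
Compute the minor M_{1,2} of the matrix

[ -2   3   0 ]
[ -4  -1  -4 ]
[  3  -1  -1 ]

16

Delete row 1 and column 2; the remaining 2×2 submatrix is [-4 -4; 3 -1].
Its determinant is (-4)·(-1) − (-4)·3 = 16.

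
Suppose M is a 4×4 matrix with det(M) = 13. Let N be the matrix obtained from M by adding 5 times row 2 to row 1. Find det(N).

Adding a multiple of one row to another leaves the determinant unchanged.
det(N) = (1)·(13) = 13

13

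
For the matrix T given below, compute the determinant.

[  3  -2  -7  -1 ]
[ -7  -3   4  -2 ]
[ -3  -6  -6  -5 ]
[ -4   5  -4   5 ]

Expand along row 1:
  + (3) · M_11   where M_11 = det([-3 4 -2; -6 -6 -5; 5 -4 5]) = 62
  − (-2) · M_12   where M_12 = det([-7 4 -2; -3 -6 -5; -4 -4 5]) = 514
  + (-7) · M_13   where M_13 = det([-7 -3 -2; -3 -6 -5; -4 5 5]) = 8
  − (-1) · M_14   where M_14 = det([-7 -3 4; -3 -6 -6; -4 5 -4]) = -570
det = (+1)·(3)·(62) + (-1)·(-2)·(514) + (+1)·(-7)·(8) + (-1)·(-1)·(-570) = 588

The determinant is 588.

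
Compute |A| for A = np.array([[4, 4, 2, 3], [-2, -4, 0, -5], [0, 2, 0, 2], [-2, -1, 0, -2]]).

det(A) = 0

Expand along column 3 (it has 3 zeros):
  + (2) · M_13   where M_13 = det([-2 -4 -5; 0 2 2; -2 -1 -2]) = 0
det = (+1)·(2)·(0) = 0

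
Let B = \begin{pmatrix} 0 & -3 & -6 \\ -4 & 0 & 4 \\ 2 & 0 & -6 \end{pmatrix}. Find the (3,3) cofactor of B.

-12

Delete row 3 and column 3; the remaining 2×2 submatrix is [0 -3; -4 0].
Its determinant is 0·0 − (-3)·(-4) = -12.
The cofactor carries sign (−1)^(3+3) = +1, so C_{3,3} = +(-12) = -12.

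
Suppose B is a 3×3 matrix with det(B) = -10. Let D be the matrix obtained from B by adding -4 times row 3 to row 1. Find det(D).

Adding a multiple of one row to another leaves the determinant unchanged.
det(D) = (1)·(-10) = -10

|D| = -10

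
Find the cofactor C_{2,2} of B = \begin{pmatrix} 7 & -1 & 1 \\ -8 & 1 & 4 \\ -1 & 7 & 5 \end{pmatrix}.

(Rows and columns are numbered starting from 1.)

Delete row 2 and column 2; the remaining 2×2 submatrix is [7 1; -1 5].
Its determinant is 7·5 − 1·(-1) = 36.
The cofactor carries sign (−1)^(2+2) = +1, so C_{2,2} = +(36) = 36.

36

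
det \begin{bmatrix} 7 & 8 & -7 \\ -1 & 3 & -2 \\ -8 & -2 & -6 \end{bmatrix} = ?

The determinant is -256.

Expand along row 1:
  + 7 · |3 -2; -2 -6| = 7·(-18 − 4) = -154
  − 8 · |-1 -2; -8 -6| = −8·(6 − 16) = 80
  + (-7) · |-1 3; -8 -2| = (-7)·(2 − (-24)) = -182
Sum: (-154) + (80) + (-182) = -256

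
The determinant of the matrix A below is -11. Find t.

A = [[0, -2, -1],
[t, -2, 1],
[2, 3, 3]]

Expanding along the column containing t, det(A) is linear in t: det(A) = (3)·t + (-8).
Set (3)·t + (-8) = -11  ⇒  (3)·t = -3  ⇒  t = -1.

-1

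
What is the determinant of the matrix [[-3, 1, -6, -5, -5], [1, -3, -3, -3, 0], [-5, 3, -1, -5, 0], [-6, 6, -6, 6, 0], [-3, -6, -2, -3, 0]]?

-10560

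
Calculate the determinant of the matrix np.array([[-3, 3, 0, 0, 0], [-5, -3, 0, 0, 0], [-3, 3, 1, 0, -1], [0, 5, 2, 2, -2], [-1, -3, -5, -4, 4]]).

The matrix is block lower-triangular with a 2×2 block and a 3×3 block on the diagonal, so its determinant equals the product of the determinants of the diagonal blocks.
det of the 2×2 block = 24
det of the 3×3 block = -2
det = (24)·(-2) = -48

-48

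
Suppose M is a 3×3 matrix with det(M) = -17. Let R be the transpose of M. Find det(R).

det(R) = -17

det(Mᵀ) = det(M).
det(R) = (1)·(-17) = -17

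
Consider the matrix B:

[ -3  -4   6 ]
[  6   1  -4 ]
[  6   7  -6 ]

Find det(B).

Expand along column 1:
  + (-3) · |1 -4; 7 -6| = (-3)·(-6 − (-28)) = -66
  − 6 · |-4 6; 7 -6| = −6·(24 − 42) = 108
  + 6 · |-4 6; 1 -4| = 6·(16 − 6) = 60
Sum: (-66) + (108) + (60) = 102

102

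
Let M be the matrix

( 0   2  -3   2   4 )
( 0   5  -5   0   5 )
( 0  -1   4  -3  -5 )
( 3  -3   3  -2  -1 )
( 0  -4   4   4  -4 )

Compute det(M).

The determinant is 120.

Expand along column 1 (it has 4 zeros):
  − (3) · M_41   where M_41 = det([2 -3 2 4; 5 -5 0 5; -1 4 -3 -5; -4 4 4 -4]) = -40
det = (-1)·(3)·(-40) = 120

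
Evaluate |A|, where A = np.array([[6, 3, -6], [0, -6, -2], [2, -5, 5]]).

-324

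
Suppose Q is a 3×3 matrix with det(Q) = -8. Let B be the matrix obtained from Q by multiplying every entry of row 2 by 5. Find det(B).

Scaling one row by 5 multiplies the determinant by 5.
det(B) = (5)·(-8) = -40

-40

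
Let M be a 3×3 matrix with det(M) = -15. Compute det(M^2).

det(M^2) = (det M)^2 = (-15)^2 = 225

225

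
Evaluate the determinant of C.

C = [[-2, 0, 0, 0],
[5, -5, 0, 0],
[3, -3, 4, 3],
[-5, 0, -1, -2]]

-50

C is block lower-triangular with a 2×2 block and a 2×2 block on the diagonal, so its determinant equals the product of the determinants of the diagonal blocks.
det of the 2×2 block = 10
det of the 2×2 block = -5
det = (10)·(-5) = -50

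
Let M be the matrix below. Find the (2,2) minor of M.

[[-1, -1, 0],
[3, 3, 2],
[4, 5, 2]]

-2

Delete row 2 and column 2; the remaining 2×2 submatrix is [-1 0; 4 2].
Its determinant is (-1)·2 − 0·4 = -2.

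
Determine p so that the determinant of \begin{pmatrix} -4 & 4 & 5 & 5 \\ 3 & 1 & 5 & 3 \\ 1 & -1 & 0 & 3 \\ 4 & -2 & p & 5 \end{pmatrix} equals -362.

p = -4

Expanding along the column containing p, det(M) is linear in p: det(M) = (68)·p + (-90).
Set (68)·p + (-90) = -362  ⇒  (68)·p = -272  ⇒  p = -4.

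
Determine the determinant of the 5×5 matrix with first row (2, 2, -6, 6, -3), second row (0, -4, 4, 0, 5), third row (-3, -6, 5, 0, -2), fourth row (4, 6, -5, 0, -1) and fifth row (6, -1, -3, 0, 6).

Expand along column 4 (it has 4 zeros):
  − (6) · M_14   where M_14 = det([0 -4 4 5; -3 -6 5 -2; 4 6 -5 -1; 6 -1 -3 6]) = 387
det = (-1)·(6)·(387) = -2322

The determinant is -2322.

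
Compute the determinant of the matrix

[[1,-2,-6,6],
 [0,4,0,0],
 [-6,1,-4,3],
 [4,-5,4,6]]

Expand along row 2 (it has 3 zeros):
  + (4) · M_22   where M_22 = det([1 -6 6; -6 -4 3; 4 4 6]) = -372
det = (+1)·(4)·(-372) = -1488

The determinant is -1488.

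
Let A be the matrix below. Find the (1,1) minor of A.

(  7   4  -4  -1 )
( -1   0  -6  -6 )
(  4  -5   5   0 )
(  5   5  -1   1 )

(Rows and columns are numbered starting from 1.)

90

Delete row 1 and column 1; the remaining 3×3 submatrix is [0 -6 -6; -5 5 0; 5 -1 1].
Its determinant is 90.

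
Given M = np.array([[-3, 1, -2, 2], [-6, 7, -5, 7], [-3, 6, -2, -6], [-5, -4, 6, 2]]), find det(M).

Expand along row 1:
  + (-3) · M_11   where M_11 = det([7 -5 7; 6 -2 -6; -4 6 2]) = 360
  − (1) · M_12   where M_12 = det([-6 -5 7; -3 -2 -6; -5 6 2]) = -568
  + (-2) · M_13   where M_13 = det([-6 7 7; -3 6 -6; -5 -4 2]) = 618
  − (2) · M_14   where M_14 = det([-6 7 -5; -3 6 -2; -5 -4 6]) = -182
det = (+1)·(-3)·(360) + (-1)·(1)·(-568) + (+1)·(-2)·(618) + (-1)·(2)·(-182) = -1384

|M| = -1384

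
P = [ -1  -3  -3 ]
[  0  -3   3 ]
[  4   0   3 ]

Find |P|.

Expand along column 1:
  + (-1) · |-3 3; 0 3| = (-1)·(-9 − 0) = 9
  + 4 · |-3 -3; -3 3| = 4·(-9 − 9) = -72
Sum: (9) + (-72) = -63

The determinant is -63.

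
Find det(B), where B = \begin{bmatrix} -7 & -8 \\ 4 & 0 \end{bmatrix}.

The determinant is 32.

det(B) = (-7)·0 − (-8)·4 = 0 − (-32) = 32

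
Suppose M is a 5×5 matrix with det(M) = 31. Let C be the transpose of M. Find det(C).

det(Mᵀ) = det(M).
det(C) = (1)·(31) = 31

31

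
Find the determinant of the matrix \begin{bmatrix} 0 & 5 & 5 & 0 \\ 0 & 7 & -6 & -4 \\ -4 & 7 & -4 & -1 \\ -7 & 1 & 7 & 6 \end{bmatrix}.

-5

Expand along row 1 (it has 2 zeros):
  − (5) · M_12   where M_12 = det([0 -6 -4; -4 -4 -1; -7 7 6]) = 38
  + (5) · M_13   where M_13 = det([0 7 -4; -4 7 -1; -7 1 6]) = 37
det = (-1)·(5)·(38) + (+1)·(5)·(37) = -5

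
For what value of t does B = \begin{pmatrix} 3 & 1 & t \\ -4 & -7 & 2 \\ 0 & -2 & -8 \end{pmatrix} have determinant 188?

t = 5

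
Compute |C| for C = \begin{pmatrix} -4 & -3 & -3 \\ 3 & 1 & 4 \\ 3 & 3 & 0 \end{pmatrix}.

-6

Expand along column 3:
  + (-3) · |3 1; 3 3| = (-3)·(9 − 3) = -18
  − 4 · |-4 -3; 3 3| = −4·(-12 − (-9)) = 12
Sum: (-18) + (12) = -6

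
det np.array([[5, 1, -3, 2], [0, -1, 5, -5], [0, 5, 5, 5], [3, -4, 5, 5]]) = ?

Expand along column 1 (it has 2 zeros):
  + (5) · M_11   where M_11 = det([-1 5 -5; 5 5 5; -4 5 5]) = -450
  − (3) · M_41   where M_41 = det([1 -3 2; -1 5 -5; 5 5 5]) = 50
det = (+1)·(5)·(-450) + (-1)·(3)·(50) = -2400

-2400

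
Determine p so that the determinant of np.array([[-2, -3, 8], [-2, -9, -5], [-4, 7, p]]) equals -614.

-7

Expanding along the row containing p, det(M) is linear in p: det(M) = (12)·p + (-530).
Set (12)·p + (-530) = -614  ⇒  (12)·p = -84  ⇒  p = -7.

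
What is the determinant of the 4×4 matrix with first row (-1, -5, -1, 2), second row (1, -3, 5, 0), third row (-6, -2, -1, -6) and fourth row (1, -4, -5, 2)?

The determinant is -658.

Expand along row 2 (it has 1 zero):
  − (1) · M_21   where M_21 = det([-5 -1 2; -2 -1 -6; -4 -5 2]) = 144
  + (-3) · M_22   where M_22 = det([-1 -1 2; -6 -1 -6; 1 -5 2]) = 88
  − (5) · M_23   where M_23 = det([-1 -5 2; -6 -2 -6; 1 -4 2]) = 50
det = (-1)·(1)·(144) + (+1)·(-3)·(88) + (-1)·(5)·(50) = -658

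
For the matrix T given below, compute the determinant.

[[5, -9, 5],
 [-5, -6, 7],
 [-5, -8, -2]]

Expand along row 1:
  + 5 · |-6 7; -8 -2| = 5·(12 − (-56)) = 340
  − (-9) · |-5 7; -5 -2| = −(-9)·(10 − (-35)) = 405
  + 5 · |-5 -6; -5 -8| = 5·(40 − 30) = 50
Sum: (340) + (405) + (50) = 795

det(T) = 795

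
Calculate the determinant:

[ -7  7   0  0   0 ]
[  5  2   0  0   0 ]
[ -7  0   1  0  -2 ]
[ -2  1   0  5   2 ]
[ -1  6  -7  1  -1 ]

3773

The matrix is block lower-triangular with a 2×2 block and a 3×3 block on the diagonal, so its determinant equals the product of the determinants of the diagonal blocks.
det of the 2×2 block = -49
det of the 3×3 block = -77
det = (-49)·(-77) = 3773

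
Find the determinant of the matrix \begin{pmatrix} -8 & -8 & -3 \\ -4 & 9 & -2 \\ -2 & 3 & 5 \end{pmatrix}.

-618

Expand along row 1:
  + (-8) · |9 -2; 3 5| = (-8)·(45 − (-6)) = -408
  − (-8) · |-4 -2; -2 5| = −(-8)·(-20 − 4) = -192
  + (-3) · |-4 9; -2 3| = (-3)·(-12 − (-18)) = -18
Sum: (-408) + (-192) + (-18) = -618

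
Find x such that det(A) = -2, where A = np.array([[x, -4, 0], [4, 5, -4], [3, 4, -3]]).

x = -2

Expanding along the row containing x, det(A) is linear in x: det(A) = (1)·x + (0).
Set (1)·x + (0) = -2  ⇒  (1)·x = -2  ⇒  x = -2.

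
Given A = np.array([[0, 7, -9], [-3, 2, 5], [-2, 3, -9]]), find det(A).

Expand along row 1:
  − 7 · |-3 5; -2 -9| = −7·(27 − (-10)) = -259
  + (-9) · |-3 2; -2 3| = (-9)·(-9 − (-4)) = 45
Sum: (-259) + (45) = -214

-214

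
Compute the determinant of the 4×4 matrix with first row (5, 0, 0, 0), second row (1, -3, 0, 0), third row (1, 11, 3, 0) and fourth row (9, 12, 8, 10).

-450

The matrix is lower triangular, so the determinant is the product of the diagonal entries:
det = (5) · (-3) · (3) · (10) = -450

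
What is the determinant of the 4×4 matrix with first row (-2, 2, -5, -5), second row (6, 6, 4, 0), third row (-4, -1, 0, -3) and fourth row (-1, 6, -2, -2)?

Expand along row 2 (it has 1 zero):
  − (6) · M_21   where M_21 = det([2 -5 -5; -1 0 -3; 6 -2 -2]) = 78
  + (6) · M_22   where M_22 = det([-2 -5 -5; -4 0 -3; -1 -2 -2]) = -3
  − (4) · M_23   where M_23 = det([-2 2 -5; -4 -1 -3; -1 6 -2]) = 75
det = (-1)·(6)·(78) + (+1)·(6)·(-3) + (-1)·(4)·(75) = -786

-786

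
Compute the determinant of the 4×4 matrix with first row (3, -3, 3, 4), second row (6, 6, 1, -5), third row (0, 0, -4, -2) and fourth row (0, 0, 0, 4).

The determinant is -576.

The matrix is block upper-triangular with a 2×2 block and a 2×2 block on the diagonal, so its determinant equals the product of the determinants of the diagonal blocks.
det of the 2×2 block = 36
det of the 2×2 block = -16
det = (36)·(-16) = -576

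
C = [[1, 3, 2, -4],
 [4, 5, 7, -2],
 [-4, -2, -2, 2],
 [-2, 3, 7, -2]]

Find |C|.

The determinant is 152.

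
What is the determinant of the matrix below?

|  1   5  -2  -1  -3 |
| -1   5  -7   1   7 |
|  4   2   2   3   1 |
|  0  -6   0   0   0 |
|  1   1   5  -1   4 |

3822

Expand along row 4 (it has 4 zeros):
  + (-6) · M_42   where M_42 = det([1 -2 -1 -3; -1 -7 1 7; 4 2 3 1; 1 5 -1 4]) = -637
det = (+1)·(-6)·(-637) = 3822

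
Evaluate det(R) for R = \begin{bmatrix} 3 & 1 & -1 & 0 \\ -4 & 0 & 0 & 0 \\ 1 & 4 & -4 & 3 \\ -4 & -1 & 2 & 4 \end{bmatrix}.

Expand along row 2 (it has 3 zeros):
  − (-4) · M_21   where M_21 = det([1 -1 0; 4 -4 3; -1 2 4]) = -3
det = (-1)·(-4)·(-3) = -12

|R| = -12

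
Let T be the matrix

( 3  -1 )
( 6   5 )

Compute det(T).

det(T) = 3·5 − (-1)·6 = 15 − (-6) = 21

|T| = 21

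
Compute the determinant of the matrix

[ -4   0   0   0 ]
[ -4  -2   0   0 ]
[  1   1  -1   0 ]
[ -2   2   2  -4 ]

32

The matrix is lower triangular, so the determinant is the product of the diagonal entries:
det = (-4) · (-2) · (-1) · (-4) = 32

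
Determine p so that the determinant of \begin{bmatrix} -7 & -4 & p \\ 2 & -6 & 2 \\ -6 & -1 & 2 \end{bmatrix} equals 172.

Expanding along the column containing p, det(B) is linear in p: det(B) = (-38)·p + (134).
Set (-38)·p + (134) = 172  ⇒  (-38)·p = 38  ⇒  p = -1.

p = -1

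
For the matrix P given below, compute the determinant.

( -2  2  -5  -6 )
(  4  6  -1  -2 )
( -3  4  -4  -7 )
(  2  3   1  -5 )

det(P) = 470

Expand along row 1:
  + (-2) · M_11   where M_11 = det([6 -1 -2; 4 -4 -7; 3 1 -5]) = 131
  − (2) · M_12   where M_12 = det([4 -1 -2; -3 -4 -7; 2 1 -5]) = 127
  + (-5) · M_13   where M_13 = det([4 6 -2; -3 4 -7; 2 3 -5]) = -136
  − (-6) · M_14   where M_14 = det([4 6 -1; -3 4 -4; 2 3 1]) = 51
det = (+1)·(-2)·(131) + (-1)·(2)·(127) + (+1)·(-5)·(-136) + (-1)·(-6)·(51) = 470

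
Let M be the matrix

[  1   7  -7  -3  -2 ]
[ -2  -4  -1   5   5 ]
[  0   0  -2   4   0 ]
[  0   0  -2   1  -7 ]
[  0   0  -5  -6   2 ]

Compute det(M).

M is block upper-triangular with a 2×2 block and a 3×3 block on the diagonal, so its determinant equals the product of the determinants of the diagonal blocks.
det of the 2×2 block = 10
det of the 3×3 block = 236
det = (10)·(236) = 2360

|M| = 2360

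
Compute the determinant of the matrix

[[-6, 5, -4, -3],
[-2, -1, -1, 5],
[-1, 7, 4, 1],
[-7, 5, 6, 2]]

Expand along row 1:
  + (-6) · M_11   where M_11 = det([-1 -1 5; 7 4 1; 5 6 2]) = 117
  − (5) · M_12   where M_12 = det([-2 -1 5; -1 4 1; -7 6 2]) = 111
  + (-4) · M_13   where M_13 = det([-2 -1 5; -1 7 1; -7 5 2]) = 207
  − (-3) · M_14   where M_14 = det([-2 -1 -1; -1 7 4; -7 5 6]) = -66
det = (+1)·(-6)·(117) + (-1)·(5)·(111) + (+1)·(-4)·(207) + (-1)·(-3)·(-66) = -2283

-2283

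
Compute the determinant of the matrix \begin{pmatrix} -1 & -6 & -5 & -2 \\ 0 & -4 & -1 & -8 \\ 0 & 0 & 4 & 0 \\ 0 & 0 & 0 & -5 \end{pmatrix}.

-80

The matrix is upper triangular, so the determinant is the product of the diagonal entries:
det = (-1) · (-4) · (4) · (-5) = -80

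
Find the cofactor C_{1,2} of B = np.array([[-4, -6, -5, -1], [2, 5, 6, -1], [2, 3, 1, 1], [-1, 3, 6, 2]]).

51

Delete row 1 and column 2; the remaining 3×3 submatrix is [2 6 -1; 2 1 1; -1 6 2].
Its determinant is -51.
The cofactor carries sign (−1)^(1+2) = −1, so C_{1,2} = −(-51) = 51.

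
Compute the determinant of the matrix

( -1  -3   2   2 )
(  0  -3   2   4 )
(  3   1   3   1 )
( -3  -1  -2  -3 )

Expand along row 2 (it has 1 zero):
  + (-3) · M_22   where M_22 = det([-1 2 2; 3 3 1; -3 -2 -3]) = 25
  − (2) · M_23   where M_23 = det([-1 -3 2; 3 1 1; -3 -1 -3]) = -16
  + (4) · M_24   where M_24 = det([-1 -3 2; 3 1 3; -3 -1 -2]) = 8
det = (+1)·(-3)·(25) + (-1)·(2)·(-16) + (+1)·(4)·(8) = -11

-11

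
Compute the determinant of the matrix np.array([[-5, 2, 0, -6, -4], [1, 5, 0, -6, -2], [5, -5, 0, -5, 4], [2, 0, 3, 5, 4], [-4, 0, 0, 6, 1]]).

Expand along column 3 (it has 4 zeros):
  − (3) · M_43   where M_43 = det([-5 2 -6 -4; 1 5 -6 -2; 5 -5 -5 4; -4 0 6 1]) = 1001
det = (-1)·(3)·(1001) = -3003

The determinant is -3003.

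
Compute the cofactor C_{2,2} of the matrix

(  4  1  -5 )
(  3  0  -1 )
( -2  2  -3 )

The cofactor is -22.

Delete row 2 and column 2; the remaining 2×2 submatrix is [4 -5; -2 -3].
Its determinant is 4·(-3) − (-5)·(-2) = -22.
The cofactor carries sign (−1)^(2+2) = +1, so C_{2,2} = +(-22) = -22.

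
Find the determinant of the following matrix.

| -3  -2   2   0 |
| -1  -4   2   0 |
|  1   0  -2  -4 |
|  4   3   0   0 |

Expand along column 4 (it has 3 zeros):
  − (-4) · M_34   where M_34 = det([-3 -2 2; -1 -4 2; 4 3 0]) = 28
det = (-1)·(-4)·(28) = 112

112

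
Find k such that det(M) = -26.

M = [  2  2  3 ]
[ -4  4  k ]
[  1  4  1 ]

-3

Expanding along the column containing k, det(M) is linear in k: det(M) = (-6)·k + (-44).
Set (-6)·k + (-44) = -26  ⇒  (-6)·k = 18  ⇒  k = -3.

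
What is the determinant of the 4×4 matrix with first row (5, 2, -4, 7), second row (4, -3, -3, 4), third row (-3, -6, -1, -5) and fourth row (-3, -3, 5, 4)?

783

Expand along row 1:
  + (5) · M_11   where M_11 = det([-3 -3 4; -6 -1 -5; -3 5 4]) = -312
  − (2) · M_12   where M_12 = det([4 -3 4; -3 -1 -5; -3 5 4]) = -69
  + (-4) · M_13   where M_13 = det([4 -3 4; -3 -6 -5; -3 -3 4]) = -273
  − (7) · M_14   where M_14 = det([4 -3 -3; -3 -6 -1; -3 -3 5]) = -159
det = (+1)·(5)·(-312) + (-1)·(2)·(-69) + (+1)·(-4)·(-273) + (-1)·(7)·(-159) = 783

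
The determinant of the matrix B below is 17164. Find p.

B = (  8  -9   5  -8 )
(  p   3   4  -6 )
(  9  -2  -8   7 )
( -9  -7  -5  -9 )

p = 5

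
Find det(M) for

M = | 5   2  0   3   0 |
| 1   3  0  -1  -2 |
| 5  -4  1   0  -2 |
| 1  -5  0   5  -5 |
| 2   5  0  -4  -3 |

Expand along column 3 (it has 4 zeros):
  + (1) · M_33   where M_33 = det([5 2 3 0; 1 3 -1 -2; 1 -5 5 -5; 2 5 -4 -3]) = -308
det = (+1)·(1)·(-308) = -308

-308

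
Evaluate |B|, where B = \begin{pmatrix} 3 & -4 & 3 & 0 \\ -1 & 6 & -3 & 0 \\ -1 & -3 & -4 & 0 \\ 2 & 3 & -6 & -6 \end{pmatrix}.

408

Expand along column 4 (it has 3 zeros):
  + (-6) · M_44   where M_44 = det([3 -4 3; -1 6 -3; -1 -3 -4]) = -68
det = (+1)·(-6)·(-68) = 408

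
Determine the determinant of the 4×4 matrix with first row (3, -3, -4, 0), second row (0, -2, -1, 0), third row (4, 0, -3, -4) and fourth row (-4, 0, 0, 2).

76

Expand along row 2 (it has 2 zeros):
  + (-2) · M_22   where M_22 = det([3 -4 0; 4 -3 -4; -4 0 2]) = -50
  − (-1) · M_23   where M_23 = det([3 -3 0; 4 0 -4; -4 0 2]) = -24
det = (+1)·(-2)·(-50) + (-1)·(-1)·(-24) = 76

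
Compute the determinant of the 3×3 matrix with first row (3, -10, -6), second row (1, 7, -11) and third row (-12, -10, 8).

Expand along column 1:
  + 3 · |7 -11; -10 8| = 3·(56 − 110) = -162
  − 1 · |-10 -6; -10 8| = −1·(-80 − 60) = 140
  + (-12) · |-10 -6; 7 -11| = (-12)·(110 − (-42)) = -1824
Sum: (-162) + (140) + (-1824) = -1846

-1846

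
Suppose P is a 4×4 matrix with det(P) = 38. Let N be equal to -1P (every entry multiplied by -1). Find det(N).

38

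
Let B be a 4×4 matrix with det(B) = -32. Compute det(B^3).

det(B^3) = (det B)^3 = (-32)^3 = -32768

-32768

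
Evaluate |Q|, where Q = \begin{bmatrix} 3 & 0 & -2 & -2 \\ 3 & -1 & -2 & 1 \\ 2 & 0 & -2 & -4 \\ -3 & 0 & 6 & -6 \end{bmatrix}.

-48

Expand along column 2 (it has 3 zeros):
  + (-1) · M_22   where M_22 = det([3 -2 -2; 2 -2 -4; -3 6 -6]) = 48
det = (+1)·(-1)·(48) = -48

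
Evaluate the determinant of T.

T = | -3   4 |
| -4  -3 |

det(T) = (-3)·(-3) − 4·(-4) = 9 − (-16) = 25

25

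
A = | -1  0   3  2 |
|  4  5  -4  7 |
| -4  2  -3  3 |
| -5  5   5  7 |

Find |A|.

-648

Expand along row 1 (it has 1 zero):
  + (-1) · M_11   where M_11 = det([5 -4 7; 2 -3 3; 5 5 7]) = -9
  + (3) · M_13   where M_13 = det([4 5 7; -4 2 3; -5 5 7]) = -9
  − (2) · M_14   where M_14 = det([4 5 -4; -4 2 -3; -5 5 5]) = 315
det = (+1)·(-1)·(-9) + (+1)·(3)·(-9) + (-1)·(2)·(315) = -648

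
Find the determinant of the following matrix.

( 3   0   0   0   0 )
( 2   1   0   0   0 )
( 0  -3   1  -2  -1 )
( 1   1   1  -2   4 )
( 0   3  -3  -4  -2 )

The matrix is block lower-triangular with a 2×2 block and a 3×3 block on the diagonal, so its determinant equals the product of the determinants of the diagonal blocks.
det of the 2×2 block = 3
det of the 3×3 block = 50
det = (3)·(50) = 150

150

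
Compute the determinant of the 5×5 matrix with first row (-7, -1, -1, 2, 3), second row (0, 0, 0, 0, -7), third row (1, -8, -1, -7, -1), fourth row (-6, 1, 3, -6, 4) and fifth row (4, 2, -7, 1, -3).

Expand along row 2 (it has 4 zeros):
  − (-7) · M_25   where M_25 = det([-7 -1 -1 2; 1 -8 -1 -7; -6 1 3 -6; 4 2 -7 1]) = -3898
det = (-1)·(-7)·(-3898) = -27286

-27286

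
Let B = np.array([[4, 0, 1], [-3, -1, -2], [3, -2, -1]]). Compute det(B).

-3

Expand along column 2:
  + (-1) · |4 1; 3 -1| = (-1)·(-4 − 3) = 7
  − (-2) · |4 1; -3 -2| = −(-2)·(-8 − (-3)) = -10
Sum: (7) + (-10) = -3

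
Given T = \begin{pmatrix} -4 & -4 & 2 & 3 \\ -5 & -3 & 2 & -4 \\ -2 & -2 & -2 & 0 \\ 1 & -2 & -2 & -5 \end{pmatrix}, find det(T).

The determinant is -354.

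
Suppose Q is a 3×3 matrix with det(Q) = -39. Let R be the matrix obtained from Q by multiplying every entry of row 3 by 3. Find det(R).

The determinant is -117.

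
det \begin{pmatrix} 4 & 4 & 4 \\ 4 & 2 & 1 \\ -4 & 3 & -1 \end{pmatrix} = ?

60

Expand along column 1:
  + 4 · |2 1; 3 -1| = 4·(-2 − 3) = -20
  − 4 · |4 4; 3 -1| = −4·(-4 − 12) = 64
  + (-4) · |4 4; 2 1| = (-4)·(4 − 8) = 16
Sum: (-20) + (64) + (16) = 60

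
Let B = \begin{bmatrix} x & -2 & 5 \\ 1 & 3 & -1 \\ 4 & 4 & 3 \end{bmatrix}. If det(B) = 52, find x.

Expanding along the row containing x, det(B) is linear in x: det(B) = (13)·x + (-26).
Set (13)·x + (-26) = 52  ⇒  (13)·x = 78  ⇒  x = 6.

x = 6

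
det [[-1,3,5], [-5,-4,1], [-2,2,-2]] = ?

-132

Expand along row 1:
  + (-1) · |-4 1; 2 -2| = (-1)·(8 − 2) = -6
  − 3 · |-5 1; -2 -2| = −3·(10 − (-2)) = -36
  + 5 · |-5 -4; -2 2| = 5·(-10 − 8) = -90
Sum: (-6) + (-36) + (-90) = -132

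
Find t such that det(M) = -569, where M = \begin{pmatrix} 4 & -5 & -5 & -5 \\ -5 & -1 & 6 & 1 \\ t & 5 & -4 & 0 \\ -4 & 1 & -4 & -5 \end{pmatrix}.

-4

Expanding along the row containing t, det(M) is linear in t: det(M) = (160)·t + (71).
Set (160)·t + (71) = -569  ⇒  (160)·t = -640  ⇒  t = -4.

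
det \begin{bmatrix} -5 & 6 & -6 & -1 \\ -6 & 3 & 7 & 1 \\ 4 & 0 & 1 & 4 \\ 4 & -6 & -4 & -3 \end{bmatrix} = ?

387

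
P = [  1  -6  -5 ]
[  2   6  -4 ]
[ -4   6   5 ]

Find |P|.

Expand along column 1:
  + 1 · |6 -4; 6 5| = 1·(30 − (-24)) = 54
  − 2 · |-6 -5; 6 5| = −2·(-30 − (-30)) = 0
  + (-4) · |-6 -5; 6 -4| = (-4)·(24 − (-30)) = -216
Sum: (54) + (0) + (-216) = -162

|P| = -162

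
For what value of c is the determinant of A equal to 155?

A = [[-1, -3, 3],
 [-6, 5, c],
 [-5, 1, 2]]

c = 9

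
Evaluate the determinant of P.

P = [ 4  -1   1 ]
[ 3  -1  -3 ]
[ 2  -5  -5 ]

Expand along column 1:
  + 4 · |-1 -3; -5 -5| = 4·(5 − 15) = -40
  − 3 · |-1 1; -5 -5| = −3·(5 − (-5)) = -30
  + 2 · |-1 1; -1 -3| = 2·(3 − (-1)) = 8
Sum: (-40) + (-30) + (8) = -62

The determinant is -62.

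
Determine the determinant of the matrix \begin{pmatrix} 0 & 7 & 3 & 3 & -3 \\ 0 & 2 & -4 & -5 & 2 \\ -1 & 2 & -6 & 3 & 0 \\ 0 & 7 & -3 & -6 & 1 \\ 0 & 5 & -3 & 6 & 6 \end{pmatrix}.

-468

Expand along column 1 (it has 4 zeros):
  + (-1) · M_31   where M_31 = det([7 3 3 -3; 2 -4 -5 2; 7 -3 -6 1; 5 -3 6 6]) = 468
det = (+1)·(-1)·(468) = -468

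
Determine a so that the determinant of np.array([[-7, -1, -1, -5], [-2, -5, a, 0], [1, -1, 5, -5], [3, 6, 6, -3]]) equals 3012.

Expanding along the column containing a, det(M) is linear in a: det(M) = (264)·a + (636).
Set (264)·a + (636) = 3012  ⇒  (264)·a = 2376  ⇒  a = 9.

9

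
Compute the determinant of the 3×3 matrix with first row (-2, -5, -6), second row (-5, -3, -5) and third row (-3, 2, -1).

38

Expand along row 1:
  + (-2) · |-3 -5; 2 -1| = (-2)·(3 − (-10)) = -26
  − (-5) · |-5 -5; -3 -1| = −(-5)·(5 − 15) = -50
  + (-6) · |-5 -3; -3 2| = (-6)·(-10 − 9) = 114
Sum: (-26) + (-50) + (114) = 38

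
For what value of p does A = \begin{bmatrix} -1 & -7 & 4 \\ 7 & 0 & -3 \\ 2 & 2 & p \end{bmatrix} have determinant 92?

Expanding along the column containing p, det(A) is linear in p: det(A) = (49)·p + (92).
Set (49)·p + (92) = 92  ⇒  (49)·p = 0  ⇒  p = 0.

0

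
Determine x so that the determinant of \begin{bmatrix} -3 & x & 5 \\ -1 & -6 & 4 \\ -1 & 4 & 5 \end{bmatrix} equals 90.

Expanding along the row containing x, det(B) is linear in x: det(B) = (1)·x + (88).
Set (1)·x + (88) = 90  ⇒  (1)·x = 2  ⇒  x = 2.

2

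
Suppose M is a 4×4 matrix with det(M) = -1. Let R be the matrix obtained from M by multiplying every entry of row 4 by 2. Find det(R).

-2

Scaling one row by 2 multiplies the determinant by 2.
det(R) = (2)·(-1) = -2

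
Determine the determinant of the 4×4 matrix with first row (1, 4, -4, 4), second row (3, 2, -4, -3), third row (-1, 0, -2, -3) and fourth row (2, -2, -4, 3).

Expand along row 3 (it has 1 zero):
  + (-1) · M_31   where M_31 = det([4 -4 4; 2 -4 -3; -2 -4 3]) = -160
  + (-2) · M_33   where M_33 = det([1 4 4; 3 2 -3; 2 -2 3]) = -100
  − (-3) · M_34   where M_34 = det([1 4 -4; 3 2 -4; 2 -2 -4]) = 40
det = (+1)·(-1)·(-160) + (+1)·(-2)·(-100) + (-1)·(-3)·(40) = 480

The determinant is 480.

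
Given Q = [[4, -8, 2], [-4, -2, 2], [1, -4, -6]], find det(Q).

det(Q) = 292

Expand along column 1:
  + 4 · |-2 2; -4 -6| = 4·(12 − (-8)) = 80
  − (-4) · |-8 2; -4 -6| = −(-4)·(48 − (-8)) = 224
  + 1 · |-8 2; -2 2| = 1·(-16 − (-4)) = -12
Sum: (80) + (224) + (-12) = 292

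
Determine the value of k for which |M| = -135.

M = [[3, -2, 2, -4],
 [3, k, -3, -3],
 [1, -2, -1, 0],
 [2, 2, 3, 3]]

k = -3

Expanding along the row containing k, det(M) is linear in k: det(M) = (-35)·k + (-240).
Set (-35)·k + (-240) = -135  ⇒  (-35)·k = 105  ⇒  k = -3.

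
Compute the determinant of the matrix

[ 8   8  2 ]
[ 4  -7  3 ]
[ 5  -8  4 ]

The determinant is -34.

Expand along column 1:
  + 8 · |-7 3; -8 4| = 8·(-28 − (-24)) = -32
  − 4 · |8 2; -8 4| = −4·(32 − (-16)) = -192
  + 5 · |8 2; -7 3| = 5·(24 − (-14)) = 190
Sum: (-32) + (-192) + (190) = -34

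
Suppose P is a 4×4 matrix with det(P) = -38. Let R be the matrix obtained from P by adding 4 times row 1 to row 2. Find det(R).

|R| = -38

Adding a multiple of one row to another leaves the determinant unchanged.
det(R) = (1)·(-38) = -38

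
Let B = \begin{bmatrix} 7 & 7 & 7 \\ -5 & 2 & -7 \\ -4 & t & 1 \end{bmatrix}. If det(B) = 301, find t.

0

Expanding along the row containing t, det(B) is linear in t: det(B) = (14)·t + (301).
Set (14)·t + (301) = 301  ⇒  (14)·t = 0  ⇒  t = 0.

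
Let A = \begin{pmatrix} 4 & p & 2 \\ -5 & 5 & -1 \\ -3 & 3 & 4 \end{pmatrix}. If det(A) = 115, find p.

1

Expanding along the column containing p, det(A) is linear in p: det(A) = (23)·p + (92).
Set (23)·p + (92) = 115  ⇒  (23)·p = 23  ⇒  p = 1.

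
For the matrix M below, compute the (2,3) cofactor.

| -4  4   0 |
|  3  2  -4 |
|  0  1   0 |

The cofactor is 4.

Delete row 2 and column 3; the remaining 2×2 submatrix is [-4 4; 0 1].
Its determinant is (-4)·1 − 4·0 = -4.
The cofactor carries sign (−1)^(2+3) = −1, so C_{2,3} = −(-4) = 4.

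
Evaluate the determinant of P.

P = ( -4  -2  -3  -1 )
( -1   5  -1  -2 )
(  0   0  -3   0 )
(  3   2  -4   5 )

det(P) = 291

Expand along row 3 (it has 3 zeros):
  + (-3) · M_33   where M_33 = det([-4 -2 -1; -1 5 -2; 3 2 5]) = -97
det = (+1)·(-3)·(-97) = 291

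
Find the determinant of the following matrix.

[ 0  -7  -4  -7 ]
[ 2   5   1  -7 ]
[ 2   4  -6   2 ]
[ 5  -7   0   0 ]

Expand along row 4 (it has 2 zeros):
  − (5) · M_41   where M_41 = det([-7 -4 -7; 5 1 -7; 4 -6 2]) = 670
  + (-7) · M_42   where M_42 = det([0 -4 -7; 2 1 -7; 2 -6 2]) = 170
det = (-1)·(5)·(670) + (+1)·(-7)·(170) = -4540

The determinant is -4540.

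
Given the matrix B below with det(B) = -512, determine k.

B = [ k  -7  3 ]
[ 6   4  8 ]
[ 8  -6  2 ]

1

Expanding along the row containing k, det(B) is linear in k: det(B) = (56)·k + (-568).
Set (56)·k + (-568) = -512  ⇒  (56)·k = 56  ⇒  k = 1.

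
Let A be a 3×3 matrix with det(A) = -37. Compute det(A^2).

det(A^2) = (det A)^2 = (-37)^2 = 1369

1369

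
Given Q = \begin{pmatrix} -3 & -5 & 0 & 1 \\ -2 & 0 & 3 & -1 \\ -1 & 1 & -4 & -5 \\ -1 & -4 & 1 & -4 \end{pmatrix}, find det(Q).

Expand along row 1 (it has 1 zero):
  + (-3) · M_11   where M_11 = det([0 3 -1; 1 -4 -5; -4 1 -4]) = 87
  − (-5) · M_12   where M_12 = det([-2 3 -1; -1 -4 -5; -1 1 -4]) = -34
  − (1) · M_14   where M_14 = det([-2 0 3; -1 1 -4; -1 -4 1]) = 45
det = (+1)·(-3)·(87) + (-1)·(-5)·(-34) + (-1)·(1)·(45) = -476

-476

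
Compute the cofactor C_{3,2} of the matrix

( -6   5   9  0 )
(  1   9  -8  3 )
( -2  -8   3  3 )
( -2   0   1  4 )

-120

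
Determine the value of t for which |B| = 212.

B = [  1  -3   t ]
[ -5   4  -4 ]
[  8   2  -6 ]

Expanding along the column containing t, det(B) is linear in t: det(B) = (-42)·t + (170).
Set (-42)·t + (170) = 212  ⇒  (-42)·t = 42  ⇒  t = -1.

-1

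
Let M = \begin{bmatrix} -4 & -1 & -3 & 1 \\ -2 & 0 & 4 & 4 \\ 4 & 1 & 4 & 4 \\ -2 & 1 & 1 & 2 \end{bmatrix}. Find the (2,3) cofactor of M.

-30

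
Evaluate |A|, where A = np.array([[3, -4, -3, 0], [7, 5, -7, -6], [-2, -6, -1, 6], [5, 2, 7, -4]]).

-1176

Expand along row 1 (it has 1 zero):
  + (3) · M_11   where M_11 = det([5 -7 -6; -6 -1 6; 2 7 -4]) = 134
  − (-4) · M_12   where M_12 = det([7 -7 -6; -2 -1 6; 5 7 -4]) = -366
  + (-3) · M_13   where M_13 = det([7 5 -6; -2 -6 6; 5 2 -4]) = 38
det = (+1)·(3)·(134) + (-1)·(-4)·(-366) + (+1)·(-3)·(38) = -1176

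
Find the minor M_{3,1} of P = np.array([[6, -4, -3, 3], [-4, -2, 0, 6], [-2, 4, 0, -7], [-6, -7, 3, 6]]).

144

Delete row 3 and column 1; the remaining 3×3 submatrix is [-4 -3 3; -2 0 6; -7 3 6].
Its determinant is 144.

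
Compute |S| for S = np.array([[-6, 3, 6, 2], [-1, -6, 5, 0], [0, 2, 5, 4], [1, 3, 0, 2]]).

Expand along row 2 (it has 1 zero):
  − (-1) · M_21   where M_21 = det([3 6 2; 2 5 4; 3 0 2]) = 48
  + (-6) · M_22   where M_22 = det([-6 6 2; 0 5 4; 1 0 2]) = -46
  − (5) · M_23   where M_23 = det([-6 3 2; 0 2 4; 1 3 2]) = 56
det = (-1)·(-1)·(48) + (+1)·(-6)·(-46) + (-1)·(5)·(56) = 44

44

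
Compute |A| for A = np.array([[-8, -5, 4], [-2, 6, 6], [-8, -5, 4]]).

0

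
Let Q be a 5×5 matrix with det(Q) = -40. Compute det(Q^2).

det(Q^2) = (det Q)^2 = (-40)^2 = 1600

1600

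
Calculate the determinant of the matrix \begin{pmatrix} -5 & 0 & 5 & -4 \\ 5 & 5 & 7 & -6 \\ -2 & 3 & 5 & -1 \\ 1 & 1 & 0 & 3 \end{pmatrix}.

210

Expand along row 1 (it has 1 zero):
  + (-5) · M_11   where M_11 = det([5 7 -6; 3 5 -1; 1 0 3]) = 35
  + (5) · M_13   where M_13 = det([5 5 -6; -2 3 -1; 1 1 3]) = 105
  − (-4) · M_14   where M_14 = det([5 5 7; -2 3 5; 1 1 0]) = -35
det = (+1)·(-5)·(35) + (+1)·(5)·(105) + (-1)·(-4)·(-35) = 210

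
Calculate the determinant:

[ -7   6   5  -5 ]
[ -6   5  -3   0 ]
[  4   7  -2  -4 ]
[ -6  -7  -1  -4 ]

The determinant is 5400.

Expand along row 2 (it has 1 zero):
  − (-6) · M_21   where M_21 = det([6 5 -5; 7 -2 -4; -7 -1 -4]) = 409
  + (5) · M_22   where M_22 = det([-7 5 -5; 4 -2 -4; -6 -1 -4]) = 252
  − (-3) · M_23   where M_23 = det([-7 6 -5; 4 7 -4; -6 -7 -4]) = 562
det = (-1)·(-6)·(409) + (+1)·(5)·(252) + (-1)·(-3)·(562) = 5400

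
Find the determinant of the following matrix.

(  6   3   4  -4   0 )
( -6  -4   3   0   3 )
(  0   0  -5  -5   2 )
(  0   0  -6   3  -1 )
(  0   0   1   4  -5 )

The determinant is -936.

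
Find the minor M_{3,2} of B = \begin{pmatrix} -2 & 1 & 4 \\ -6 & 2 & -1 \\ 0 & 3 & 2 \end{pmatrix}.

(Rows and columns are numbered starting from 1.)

Delete row 3 and column 2; the remaining 2×2 submatrix is [-2 4; -6 -1].
Its determinant is (-2)·(-1) − 4·(-6) = 26.

26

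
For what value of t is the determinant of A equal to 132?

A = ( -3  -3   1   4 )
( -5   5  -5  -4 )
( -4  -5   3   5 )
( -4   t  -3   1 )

Expanding along the column containing t, det(A) is linear in t: det(A) = (-60)·t + (72).
Set (-60)·t + (72) = 132  ⇒  (-60)·t = 60  ⇒  t = -1.

t = -1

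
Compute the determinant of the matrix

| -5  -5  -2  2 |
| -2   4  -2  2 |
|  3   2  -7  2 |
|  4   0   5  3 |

The determinant is 1626.

Expand along row 4 (it has 1 zero):
  − (4) · M_41   where M_41 = det([-5 -2 2; 4 -2 2; 2 -7 2]) = -90
  − (5) · M_43   where M_43 = det([-5 -5 2; -2 4 2; 3 2 2]) = -102
  + (3) · M_44   where M_44 = det([-5 -5 -2; -2 4 -2; 3 2 -7]) = 252
det = (-1)·(4)·(-90) + (-1)·(5)·(-102) + (+1)·(3)·(252) = 1626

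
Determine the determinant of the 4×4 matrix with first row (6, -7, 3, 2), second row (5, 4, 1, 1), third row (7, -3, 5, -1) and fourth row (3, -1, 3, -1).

Expand along row 1:
  + (6) · M_11   where M_11 = det([4 1 1; -3 5 -1; -1 3 -1]) = -14
  − (-7) · M_12   where M_12 = det([5 1 1; 7 5 -1; 3 3 -1]) = 0
  + (3) · M_13   where M_13 = det([5 4 1; 7 -3 -1; 3 -1 -1]) = 28
  − (2) · M_14   where M_14 = det([5 4 1; 7 -3 5; 3 -1 3]) = -42
det = (+1)·(6)·(-14) + (-1)·(-7)·(0) + (+1)·(3)·(28) + (-1)·(2)·(-42) = 84

84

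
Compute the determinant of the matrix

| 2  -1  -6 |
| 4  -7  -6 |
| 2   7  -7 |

-86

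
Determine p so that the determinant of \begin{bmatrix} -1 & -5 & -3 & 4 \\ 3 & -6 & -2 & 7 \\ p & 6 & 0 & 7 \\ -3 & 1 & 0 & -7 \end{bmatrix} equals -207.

p = -8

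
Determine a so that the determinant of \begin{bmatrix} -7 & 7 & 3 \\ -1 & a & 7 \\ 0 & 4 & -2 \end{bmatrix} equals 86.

Expanding along the column containing a, det(M) is linear in a: det(M) = (14)·a + (170).
Set (14)·a + (170) = 86  ⇒  (14)·a = -84  ⇒  a = -6.

a = -6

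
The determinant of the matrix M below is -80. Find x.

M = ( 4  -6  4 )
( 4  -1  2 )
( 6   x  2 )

-9

Expanding along the column containing x, det(M) is linear in x: det(M) = (8)·x + (-8).
Set (8)·x + (-8) = -80  ⇒  (8)·x = -72  ⇒  x = -9.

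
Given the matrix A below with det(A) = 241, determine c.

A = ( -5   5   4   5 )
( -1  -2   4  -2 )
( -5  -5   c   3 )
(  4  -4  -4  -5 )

c = 5

Expanding along the row containing c, det(A) is linear in c: det(A) = (-15)·c + (316).
Set (-15)·c + (316) = 241  ⇒  (-15)·c = -75  ⇒  c = 5.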